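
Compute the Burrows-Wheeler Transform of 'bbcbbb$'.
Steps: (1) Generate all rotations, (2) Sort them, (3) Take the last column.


Rotations (sorted):
  0: $bbcbbb -> last char: b
  1: b$bbcbb -> last char: b
  2: bb$bbcb -> last char: b
  3: bbb$bbc -> last char: c
  4: bbcbbb$ -> last char: $
  5: bcbbb$b -> last char: b
  6: cbbb$bb -> last char: b


BWT = bbbc$bb


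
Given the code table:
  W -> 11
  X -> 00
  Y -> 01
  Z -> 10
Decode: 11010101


Decoding:
11 -> W
01 -> Y
01 -> Y
01 -> Y


Result: WYYY


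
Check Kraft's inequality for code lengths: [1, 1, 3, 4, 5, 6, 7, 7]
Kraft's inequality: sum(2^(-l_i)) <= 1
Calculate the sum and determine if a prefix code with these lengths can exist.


Sum = 2^(-1) + 2^(-1) + 2^(-3) + 2^(-4) + 2^(-5) + 2^(-6) + 2^(-7) + 2^(-7)
    = 0.5 + 0.5 + 0.125 + 0.0625 + 0.03125 + 0.015625 + 0.0078125 + 0.0078125
    = 160/128 = 1.25
Since 1.25 > 1, Kraft's inequality is NOT satisfied.
A prefix code with these lengths CANNOT exist.

Kraft sum = 1.25. Not satisfied.


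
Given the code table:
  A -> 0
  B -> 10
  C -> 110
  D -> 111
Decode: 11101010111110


Decoding:
111 -> D
0 -> A
10 -> B
10 -> B
111 -> D
110 -> C


Result: DABBDC


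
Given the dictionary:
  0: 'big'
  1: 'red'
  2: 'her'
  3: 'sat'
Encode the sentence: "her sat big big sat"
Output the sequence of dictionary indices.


Look up each word in the dictionary:
  'her' -> 2
  'sat' -> 3
  'big' -> 0
  'big' -> 0
  'sat' -> 3

Encoded: [2, 3, 0, 0, 3]


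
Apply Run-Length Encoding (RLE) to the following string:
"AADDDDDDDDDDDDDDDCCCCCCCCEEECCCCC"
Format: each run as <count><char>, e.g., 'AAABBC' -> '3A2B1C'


Scanning runs left to right:
  i=0: run of 'A' x 2 -> '2A'
  i=2: run of 'D' x 15 -> '15D'
  i=17: run of 'C' x 8 -> '8C'
  i=25: run of 'E' x 3 -> '3E'
  i=28: run of 'C' x 5 -> '5C'

RLE = 2A15D8C3E5C


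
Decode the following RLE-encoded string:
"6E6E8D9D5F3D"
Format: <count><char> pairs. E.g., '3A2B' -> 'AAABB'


Expanding each <count><char> pair:
  6E -> 'EEEEEE'
  6E -> 'EEEEEE'
  8D -> 'DDDDDDDD'
  9D -> 'DDDDDDDDD'
  5F -> 'FFFFF'
  3D -> 'DDD'

Decoded = EEEEEEEEEEEEDDDDDDDDDDDDDDDDDFFFFFDDD


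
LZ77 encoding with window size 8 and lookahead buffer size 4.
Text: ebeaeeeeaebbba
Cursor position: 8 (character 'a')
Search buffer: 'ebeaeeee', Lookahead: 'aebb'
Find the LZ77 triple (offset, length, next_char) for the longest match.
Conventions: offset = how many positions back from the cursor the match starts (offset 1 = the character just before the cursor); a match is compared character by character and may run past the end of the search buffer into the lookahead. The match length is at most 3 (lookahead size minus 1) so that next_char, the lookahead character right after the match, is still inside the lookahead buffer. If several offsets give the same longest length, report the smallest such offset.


Try each offset into the search buffer:
  offset=1 (pos 7, char 'e'): match length 0
  offset=2 (pos 6, char 'e'): match length 0
  offset=3 (pos 5, char 'e'): match length 0
  offset=4 (pos 4, char 'e'): match length 0
  offset=5 (pos 3, char 'a'): match length 2
  offset=6 (pos 2, char 'e'): match length 0
  offset=7 (pos 1, char 'b'): match length 0
  offset=8 (pos 0, char 'e'): match length 0
Longest match has length 2 at offset 5.
next_char = character at position 8 + 2 = 10 -> 'b'

Best match: offset=5, length=2 (matching 'ae' starting at position 3)
LZ77 triple: (5, 2, 'b')


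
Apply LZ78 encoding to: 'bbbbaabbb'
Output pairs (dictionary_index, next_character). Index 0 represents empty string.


LZ78 encoding steps:
Dictionary: {0: ''}
Step 1: w='' (idx 0), next='b' -> output (0, 'b'), add 'b' as idx 1
Step 2: w='b' (idx 1), next='b' -> output (1, 'b'), add 'bb' as idx 2
Step 3: w='b' (idx 1), next='a' -> output (1, 'a'), add 'ba' as idx 3
Step 4: w='' (idx 0), next='a' -> output (0, 'a'), add 'a' as idx 4
Step 5: w='bb' (idx 2), next='b' -> output (2, 'b'), add 'bbb' as idx 5


Encoded: [(0, 'b'), (1, 'b'), (1, 'a'), (0, 'a'), (2, 'b')]


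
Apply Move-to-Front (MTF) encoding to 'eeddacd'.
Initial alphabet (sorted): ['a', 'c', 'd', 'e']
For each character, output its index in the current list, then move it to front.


MTF encoding:
'e': index 3 in ['a', 'c', 'd', 'e'] -> ['e', 'a', 'c', 'd']
'e': index 0 in ['e', 'a', 'c', 'd'] -> ['e', 'a', 'c', 'd']
'd': index 3 in ['e', 'a', 'c', 'd'] -> ['d', 'e', 'a', 'c']
'd': index 0 in ['d', 'e', 'a', 'c'] -> ['d', 'e', 'a', 'c']
'a': index 2 in ['d', 'e', 'a', 'c'] -> ['a', 'd', 'e', 'c']
'c': index 3 in ['a', 'd', 'e', 'c'] -> ['c', 'a', 'd', 'e']
'd': index 2 in ['c', 'a', 'd', 'e'] -> ['d', 'c', 'a', 'e']


Output: [3, 0, 3, 0, 2, 3, 2]


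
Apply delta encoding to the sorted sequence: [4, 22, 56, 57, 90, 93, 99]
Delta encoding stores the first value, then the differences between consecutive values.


First value: 4
Deltas:
  22 - 4 = 18
  56 - 22 = 34
  57 - 56 = 1
  90 - 57 = 33
  93 - 90 = 3
  99 - 93 = 6


Delta encoded: [4, 18, 34, 1, 33, 3, 6]


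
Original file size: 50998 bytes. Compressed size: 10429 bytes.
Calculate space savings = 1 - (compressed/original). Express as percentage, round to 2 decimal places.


ratio = compressed/original = 10429/50998 = 0.204498
savings = 1 - ratio = 1 - 0.204498 = 0.795502
as a percentage: 0.795502 * 100 = 79.55%

Space savings = 1 - 10429/50998 = 79.55%


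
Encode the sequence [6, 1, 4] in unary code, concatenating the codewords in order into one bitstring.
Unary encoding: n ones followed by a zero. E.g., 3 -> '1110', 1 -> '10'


Encode each number as n ones followed by a terminating 0:
  6 -> 1111110 (7 bits)
  1 -> 10 (2 bits)
  4 -> 11110 (5 bits)
Total length = 7 + 2 + 5 = 14 bits.

Unary([6, 1, 4]) = 11111101011110 (14 bits)


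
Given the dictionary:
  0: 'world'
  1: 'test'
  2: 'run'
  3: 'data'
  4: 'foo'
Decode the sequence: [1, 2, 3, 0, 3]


Look up each index in the dictionary:
  1 -> 'test'
  2 -> 'run'
  3 -> 'data'
  0 -> 'world'
  3 -> 'data'

Decoded: "test run data world data"


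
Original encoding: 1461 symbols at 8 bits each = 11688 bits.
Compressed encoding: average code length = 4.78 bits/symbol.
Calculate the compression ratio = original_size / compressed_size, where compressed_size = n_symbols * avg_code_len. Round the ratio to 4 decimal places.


original_size = n_symbols * orig_bits = 1461 * 8 = 11688 bits
compressed_size = n_symbols * avg_code_len = 1461 * 4.78 = 6983.58 bits
ratio = original_size / compressed_size = 11688 / 6983.58 = 1.6736

Compression ratio = 1.6736


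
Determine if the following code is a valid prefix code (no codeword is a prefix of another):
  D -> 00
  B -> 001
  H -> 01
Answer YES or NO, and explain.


Checking each pair (does one codeword prefix another?):
  D='00' vs B='001': prefix -- VIOLATION

NO -- this is NOT a valid prefix code. D (00) is a prefix of B (001).


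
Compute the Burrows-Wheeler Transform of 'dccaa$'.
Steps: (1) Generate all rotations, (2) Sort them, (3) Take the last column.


Rotations (sorted):
  0: $dccaa -> last char: a
  1: a$dcca -> last char: a
  2: aa$dcc -> last char: c
  3: caa$dc -> last char: c
  4: ccaa$d -> last char: d
  5: dccaa$ -> last char: $


BWT = aaccd$


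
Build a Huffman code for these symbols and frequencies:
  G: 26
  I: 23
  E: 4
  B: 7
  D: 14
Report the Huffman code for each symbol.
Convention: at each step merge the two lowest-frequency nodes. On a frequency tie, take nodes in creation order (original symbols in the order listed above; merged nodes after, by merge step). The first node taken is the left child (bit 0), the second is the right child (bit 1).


Huffman tree construction:
Step 1: Merge E(4) + B(7) = 11
Step 2: Merge (E+B)(11) + D(14) = 25
Step 3: Merge I(23) + ((E+B)+D)(25) = 48
Step 4: Merge G(26) + (I+((E+B)+D))(48) = 74
Read each symbol's code off the tree from the root (left child = 0, right child = 1).

Codes:
  G: 0 (length 1)
  I: 10 (length 2)
  E: 1100 (length 4)
  B: 1101 (length 4)
  D: 111 (length 3)
Average code length: 158/74 = 2.1351 bits/symbol


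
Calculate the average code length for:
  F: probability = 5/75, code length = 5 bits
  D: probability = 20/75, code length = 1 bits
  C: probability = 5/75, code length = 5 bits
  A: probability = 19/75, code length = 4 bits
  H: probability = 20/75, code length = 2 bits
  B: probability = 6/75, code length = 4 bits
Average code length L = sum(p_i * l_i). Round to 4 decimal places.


Weighted contributions p_i * l_i:
  F: (5/75) * 5 = 25/75
  D: (20/75) * 1 = 20/75
  C: (5/75) * 5 = 25/75
  A: (19/75) * 4 = 76/75
  H: (20/75) * 2 = 40/75
  B: (6/75) * 4 = 24/75
Sum = (25 + 20 + 25 + 76 + 40 + 24)/75 = 210/75

L = 210/75 = 2.8000 bits/symbol


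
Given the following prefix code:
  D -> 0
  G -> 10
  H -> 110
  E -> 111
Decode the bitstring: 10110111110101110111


Decoding step by step:
Bits 10 -> G
Bits 110 -> H
Bits 111 -> E
Bits 110 -> H
Bits 10 -> G
Bits 111 -> E
Bits 0 -> D
Bits 111 -> E


Decoded message: GHEHGEDE


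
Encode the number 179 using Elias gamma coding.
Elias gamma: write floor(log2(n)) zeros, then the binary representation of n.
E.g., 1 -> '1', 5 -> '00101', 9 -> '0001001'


num_bits = floor(log2(179)) + 1 = 8
leading_zeros = num_bits - 1 = 7
binary(179) = 10110011

Elias gamma(179) = '0000000' + '10110011' = 000000010110011 (15 bits)


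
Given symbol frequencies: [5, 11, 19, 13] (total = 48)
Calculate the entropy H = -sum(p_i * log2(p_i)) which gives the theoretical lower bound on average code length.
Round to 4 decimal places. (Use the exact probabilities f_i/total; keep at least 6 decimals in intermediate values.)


Per-symbol terms -p_i * log2(p_i) with p_i = f_i/48:
  p = 5/48 = 0.104167: log2(p) = -3.263034, -p*log2(p) = 0.339899
  p = 11/48 = 0.229167: log2(p) = -2.125531, -p*log2(p) = 0.487101
  p = 19/48 = 0.395833: log2(p) = -1.337035, -p*log2(p) = 0.529243
  p = 13/48 = 0.270833: log2(p) = -1.884523, -p*log2(p) = 0.510392
H = 0.339899 + 0.487101 + 0.529243 + 0.510392 = 1.866635

H = 1.8666 bits/symbol


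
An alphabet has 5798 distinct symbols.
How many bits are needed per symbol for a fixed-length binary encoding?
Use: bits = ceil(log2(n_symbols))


log2(5798) = 12.5013
Bracket: 2^12 = 4096 < 5798 <= 2^13 = 8192
So ceil(log2(5798)) = 13

bits = ceil(log2(5798)) = ceil(12.5013) = 13 bits


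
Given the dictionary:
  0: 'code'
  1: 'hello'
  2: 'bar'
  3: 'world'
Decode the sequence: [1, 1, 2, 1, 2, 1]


Look up each index in the dictionary:
  1 -> 'hello'
  1 -> 'hello'
  2 -> 'bar'
  1 -> 'hello'
  2 -> 'bar'
  1 -> 'hello'

Decoded: "hello hello bar hello bar hello"


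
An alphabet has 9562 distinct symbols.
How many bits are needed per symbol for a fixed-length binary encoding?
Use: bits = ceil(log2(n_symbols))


log2(9562) = 13.2231
Bracket: 2^13 = 8192 < 9562 <= 2^14 = 16384
So ceil(log2(9562)) = 14

bits = ceil(log2(9562)) = ceil(13.2231) = 14 bits


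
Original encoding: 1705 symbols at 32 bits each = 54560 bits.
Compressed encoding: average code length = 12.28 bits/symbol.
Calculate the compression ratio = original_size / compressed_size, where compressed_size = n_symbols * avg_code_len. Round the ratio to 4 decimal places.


original_size = n_symbols * orig_bits = 1705 * 32 = 54560 bits
compressed_size = n_symbols * avg_code_len = 1705 * 12.28 = 20937.4 bits
ratio = original_size / compressed_size = 54560 / 20937.4 = 2.6059

Compression ratio = 2.6059


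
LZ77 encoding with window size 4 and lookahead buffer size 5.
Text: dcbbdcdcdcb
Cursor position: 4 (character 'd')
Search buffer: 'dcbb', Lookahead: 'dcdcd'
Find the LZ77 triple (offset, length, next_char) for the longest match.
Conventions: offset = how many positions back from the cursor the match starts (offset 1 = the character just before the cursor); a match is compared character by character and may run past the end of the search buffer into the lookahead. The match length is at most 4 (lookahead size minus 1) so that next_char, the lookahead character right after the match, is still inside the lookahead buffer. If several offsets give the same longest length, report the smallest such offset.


Try each offset into the search buffer:
  offset=1 (pos 3, char 'b'): match length 0
  offset=2 (pos 2, char 'b'): match length 0
  offset=3 (pos 1, char 'c'): match length 0
  offset=4 (pos 0, char 'd'): match length 2
Longest match has length 2 at offset 4.
next_char = character at position 4 + 2 = 6 -> 'd'

Best match: offset=4, length=2 (matching 'dc' starting at position 0)
LZ77 triple: (4, 2, 'd')


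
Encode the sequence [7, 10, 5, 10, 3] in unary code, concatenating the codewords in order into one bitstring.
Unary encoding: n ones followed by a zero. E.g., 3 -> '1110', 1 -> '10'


Encode each number as n ones followed by a terminating 0:
  7 -> 11111110 (8 bits)
  10 -> 11111111110 (11 bits)
  5 -> 111110 (6 bits)
  10 -> 11111111110 (11 bits)
  3 -> 1110 (4 bits)
Total length = 8 + 11 + 6 + 11 + 4 = 40 bits.

Unary([7, 10, 5, 10, 3]) = 1111111011111111110111110111111111101110 (40 bits)


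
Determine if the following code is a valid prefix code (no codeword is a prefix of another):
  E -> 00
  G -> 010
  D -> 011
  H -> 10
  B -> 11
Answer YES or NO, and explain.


Checking each pair (does one codeword prefix another?):
  E='00' vs G='010': no prefix
  E='00' vs D='011': no prefix
  E='00' vs H='10': no prefix
  E='00' vs B='11': no prefix
  G='010' vs E='00': no prefix
  G='010' vs D='011': no prefix
  G='010' vs H='10': no prefix
  G='010' vs B='11': no prefix
  D='011' vs E='00': no prefix
  D='011' vs G='010': no prefix
  D='011' vs H='10': no prefix
  D='011' vs B='11': no prefix
  H='10' vs E='00': no prefix
  H='10' vs G='010': no prefix
  H='10' vs D='011': no prefix
  H='10' vs B='11': no prefix
  B='11' vs E='00': no prefix
  B='11' vs G='010': no prefix
  B='11' vs D='011': no prefix
  B='11' vs H='10': no prefix
No violation found over all pairs.

YES -- this is a valid prefix code. No codeword is a prefix of any other codeword.


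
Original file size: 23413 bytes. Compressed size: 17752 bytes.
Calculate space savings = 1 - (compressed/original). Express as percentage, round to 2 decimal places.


ratio = compressed/original = 17752/23413 = 0.758211
savings = 1 - ratio = 1 - 0.758211 = 0.241789
as a percentage: 0.241789 * 100 = 24.18%

Space savings = 1 - 17752/23413 = 24.18%


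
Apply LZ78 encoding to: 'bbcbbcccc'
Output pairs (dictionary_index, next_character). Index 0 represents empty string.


LZ78 encoding steps:
Dictionary: {0: ''}
Step 1: w='' (idx 0), next='b' -> output (0, 'b'), add 'b' as idx 1
Step 2: w='b' (idx 1), next='c' -> output (1, 'c'), add 'bc' as idx 2
Step 3: w='b' (idx 1), next='b' -> output (1, 'b'), add 'bb' as idx 3
Step 4: w='' (idx 0), next='c' -> output (0, 'c'), add 'c' as idx 4
Step 5: w='c' (idx 4), next='c' -> output (4, 'c'), add 'cc' as idx 5
Step 6: w='c' (idx 4), end of input -> output (4, '')


Encoded: [(0, 'b'), (1, 'c'), (1, 'b'), (0, 'c'), (4, 'c'), (4, '')]


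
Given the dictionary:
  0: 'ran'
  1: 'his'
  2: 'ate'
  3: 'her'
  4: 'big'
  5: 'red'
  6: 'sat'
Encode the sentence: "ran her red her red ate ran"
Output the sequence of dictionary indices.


Look up each word in the dictionary:
  'ran' -> 0
  'her' -> 3
  'red' -> 5
  'her' -> 3
  'red' -> 5
  'ate' -> 2
  'ran' -> 0

Encoded: [0, 3, 5, 3, 5, 2, 0]


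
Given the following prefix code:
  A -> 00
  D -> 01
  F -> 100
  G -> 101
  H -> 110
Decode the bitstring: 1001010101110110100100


Decoding step by step:
Bits 100 -> F
Bits 101 -> G
Bits 01 -> D
Bits 01 -> D
Bits 110 -> H
Bits 110 -> H
Bits 100 -> F
Bits 100 -> F


Decoded message: FGDDHHFF


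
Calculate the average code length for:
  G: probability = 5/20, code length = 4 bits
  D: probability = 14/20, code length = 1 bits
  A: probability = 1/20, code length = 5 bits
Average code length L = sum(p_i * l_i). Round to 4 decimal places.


Weighted contributions p_i * l_i:
  G: (5/20) * 4 = 20/20
  D: (14/20) * 1 = 14/20
  A: (1/20) * 5 = 5/20
Sum = (20 + 14 + 5)/20 = 39/20

L = 39/20 = 1.9500 bits/symbol


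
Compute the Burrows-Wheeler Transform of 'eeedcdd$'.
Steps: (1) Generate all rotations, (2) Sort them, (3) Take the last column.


Rotations (sorted):
  0: $eeedcdd -> last char: d
  1: cdd$eeed -> last char: d
  2: d$eeedcd -> last char: d
  3: dcdd$eee -> last char: e
  4: dd$eeedc -> last char: c
  5: edcdd$ee -> last char: e
  6: eedcdd$e -> last char: e
  7: eeedcdd$ -> last char: $


BWT = dddecee$


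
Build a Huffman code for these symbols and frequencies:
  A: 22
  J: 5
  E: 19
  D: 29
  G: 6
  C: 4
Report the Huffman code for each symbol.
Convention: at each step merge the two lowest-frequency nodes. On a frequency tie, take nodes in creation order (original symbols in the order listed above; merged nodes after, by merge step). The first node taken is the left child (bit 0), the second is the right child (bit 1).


Huffman tree construction:
Step 1: Merge C(4) + J(5) = 9
Step 2: Merge G(6) + (C+J)(9) = 15
Step 3: Merge (G+(C+J))(15) + E(19) = 34
Step 4: Merge A(22) + D(29) = 51
Step 5: Merge ((G+(C+J))+E)(34) + (A+D)(51) = 85
Read each symbol's code off the tree from the root (left child = 0, right child = 1).

Codes:
  A: 10 (length 2)
  J: 0011 (length 4)
  E: 01 (length 2)
  D: 11 (length 2)
  G: 000 (length 3)
  C: 0010 (length 4)
Average code length: 194/85 = 2.2824 bits/symbol


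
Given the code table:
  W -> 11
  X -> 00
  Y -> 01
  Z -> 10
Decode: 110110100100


Decoding:
11 -> W
01 -> Y
10 -> Z
10 -> Z
01 -> Y
00 -> X


Result: WYZZYX


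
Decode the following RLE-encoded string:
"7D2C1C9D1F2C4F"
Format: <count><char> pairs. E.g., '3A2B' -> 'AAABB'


Expanding each <count><char> pair:
  7D -> 'DDDDDDD'
  2C -> 'CC'
  1C -> 'C'
  9D -> 'DDDDDDDDD'
  1F -> 'F'
  2C -> 'CC'
  4F -> 'FFFF'

Decoded = DDDDDDDCCCDDDDDDDDDFCCFFFF


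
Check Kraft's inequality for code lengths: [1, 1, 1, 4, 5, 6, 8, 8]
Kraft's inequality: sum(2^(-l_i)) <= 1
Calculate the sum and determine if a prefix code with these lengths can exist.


Sum = 2^(-1) + 2^(-1) + 2^(-1) + 2^(-4) + 2^(-5) + 2^(-6) + 2^(-8) + 2^(-8)
    = 0.5 + 0.5 + 0.5 + 0.0625 + 0.03125 + 0.015625 + 0.00390625 + 0.00390625
    = 414/256 = 1.6171875
Since 1.6171875 > 1, Kraft's inequality is NOT satisfied.
A prefix code with these lengths CANNOT exist.

Kraft sum = 1.6171875. Not satisfied.


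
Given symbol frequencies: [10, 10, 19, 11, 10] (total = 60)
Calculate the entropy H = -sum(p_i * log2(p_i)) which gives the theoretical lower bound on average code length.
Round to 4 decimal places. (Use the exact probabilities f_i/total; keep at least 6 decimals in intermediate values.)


Per-symbol terms -p_i * log2(p_i) with p_i = f_i/60:
  p = 10/60 = 0.166667: log2(p) = -2.584963, -p*log2(p) = 0.430827
  p = 10/60 = 0.166667: log2(p) = -2.584963, -p*log2(p) = 0.430827
  p = 19/60 = 0.316667: log2(p) = -1.658963, -p*log2(p) = 0.525338
  p = 11/60 = 0.183333: log2(p) = -2.447459, -p*log2(p) = 0.448701
  p = 10/60 = 0.166667: log2(p) = -2.584963, -p*log2(p) = 0.430827
H = 0.430827 + 0.430827 + 0.525338 + 0.448701 + 0.430827 = 2.266520

H = 2.2665 bits/symbol


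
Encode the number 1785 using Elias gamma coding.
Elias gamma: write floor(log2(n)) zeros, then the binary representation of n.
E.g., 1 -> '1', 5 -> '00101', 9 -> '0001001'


num_bits = floor(log2(1785)) + 1 = 11
leading_zeros = num_bits - 1 = 10
binary(1785) = 11011111001

Elias gamma(1785) = '0000000000' + '11011111001' = 000000000011011111001 (21 bits)


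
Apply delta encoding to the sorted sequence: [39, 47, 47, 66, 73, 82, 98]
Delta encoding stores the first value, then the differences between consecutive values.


First value: 39
Deltas:
  47 - 39 = 8
  47 - 47 = 0
  66 - 47 = 19
  73 - 66 = 7
  82 - 73 = 9
  98 - 82 = 16


Delta encoded: [39, 8, 0, 19, 7, 9, 16]


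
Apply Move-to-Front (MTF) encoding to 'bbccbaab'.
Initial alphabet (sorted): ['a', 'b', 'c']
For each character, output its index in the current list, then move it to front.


MTF encoding:
'b': index 1 in ['a', 'b', 'c'] -> ['b', 'a', 'c']
'b': index 0 in ['b', 'a', 'c'] -> ['b', 'a', 'c']
'c': index 2 in ['b', 'a', 'c'] -> ['c', 'b', 'a']
'c': index 0 in ['c', 'b', 'a'] -> ['c', 'b', 'a']
'b': index 1 in ['c', 'b', 'a'] -> ['b', 'c', 'a']
'a': index 2 in ['b', 'c', 'a'] -> ['a', 'b', 'c']
'a': index 0 in ['a', 'b', 'c'] -> ['a', 'b', 'c']
'b': index 1 in ['a', 'b', 'c'] -> ['b', 'a', 'c']


Output: [1, 0, 2, 0, 1, 2, 0, 1]


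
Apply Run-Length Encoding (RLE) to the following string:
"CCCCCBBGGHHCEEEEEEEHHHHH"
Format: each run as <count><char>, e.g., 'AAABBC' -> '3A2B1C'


Scanning runs left to right:
  i=0: run of 'C' x 5 -> '5C'
  i=5: run of 'B' x 2 -> '2B'
  i=7: run of 'G' x 2 -> '2G'
  i=9: run of 'H' x 2 -> '2H'
  i=11: run of 'C' x 1 -> '1C'
  i=12: run of 'E' x 7 -> '7E'
  i=19: run of 'H' x 5 -> '5H'

RLE = 5C2B2G2H1C7E5H


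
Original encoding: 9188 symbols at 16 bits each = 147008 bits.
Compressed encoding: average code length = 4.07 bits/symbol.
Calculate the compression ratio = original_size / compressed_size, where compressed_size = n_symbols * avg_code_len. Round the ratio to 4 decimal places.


original_size = n_symbols * orig_bits = 9188 * 16 = 147008 bits
compressed_size = n_symbols * avg_code_len = 9188 * 4.07 = 37395.16 bits
ratio = original_size / compressed_size = 147008 / 37395.16 = 3.9312

Compression ratio = 3.9312


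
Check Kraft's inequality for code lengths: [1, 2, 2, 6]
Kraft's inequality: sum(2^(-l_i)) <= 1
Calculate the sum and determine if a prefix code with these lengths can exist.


Sum = 2^(-1) + 2^(-2) + 2^(-2) + 2^(-6)
    = 0.5 + 0.25 + 0.25 + 0.015625
    = 65/64 = 1.015625
Since 1.015625 > 1, Kraft's inequality is NOT satisfied.
A prefix code with these lengths CANNOT exist.

Kraft sum = 1.015625. Not satisfied.


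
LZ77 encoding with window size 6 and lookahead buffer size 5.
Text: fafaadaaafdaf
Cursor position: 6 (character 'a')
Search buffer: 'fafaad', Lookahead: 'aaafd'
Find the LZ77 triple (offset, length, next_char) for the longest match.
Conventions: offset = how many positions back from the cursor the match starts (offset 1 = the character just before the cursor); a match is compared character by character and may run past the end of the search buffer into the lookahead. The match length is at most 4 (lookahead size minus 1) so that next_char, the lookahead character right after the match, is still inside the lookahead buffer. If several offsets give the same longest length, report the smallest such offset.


Try each offset into the search buffer:
  offset=1 (pos 5, char 'd'): match length 0
  offset=2 (pos 4, char 'a'): match length 1
  offset=3 (pos 3, char 'a'): match length 2
  offset=4 (pos 2, char 'f'): match length 0
  offset=5 (pos 1, char 'a'): match length 1
  offset=6 (pos 0, char 'f'): match length 0
Longest match has length 2 at offset 3.
next_char = character at position 6 + 2 = 8 -> 'a'

Best match: offset=3, length=2 (matching 'aa' starting at position 3)
LZ77 triple: (3, 2, 'a')


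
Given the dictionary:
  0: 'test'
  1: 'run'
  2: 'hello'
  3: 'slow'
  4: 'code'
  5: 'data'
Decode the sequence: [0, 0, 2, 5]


Look up each index in the dictionary:
  0 -> 'test'
  0 -> 'test'
  2 -> 'hello'
  5 -> 'data'

Decoded: "test test hello data"


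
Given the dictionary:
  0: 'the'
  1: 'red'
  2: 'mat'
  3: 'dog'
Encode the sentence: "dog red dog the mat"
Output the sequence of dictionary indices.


Look up each word in the dictionary:
  'dog' -> 3
  'red' -> 1
  'dog' -> 3
  'the' -> 0
  'mat' -> 2

Encoded: [3, 1, 3, 0, 2]


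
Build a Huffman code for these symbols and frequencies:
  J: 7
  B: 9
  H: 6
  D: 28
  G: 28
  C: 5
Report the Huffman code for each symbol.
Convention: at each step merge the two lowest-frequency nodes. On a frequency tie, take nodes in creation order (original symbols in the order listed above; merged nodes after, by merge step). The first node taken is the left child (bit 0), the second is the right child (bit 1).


Huffman tree construction:
Step 1: Merge C(5) + H(6) = 11
Step 2: Merge J(7) + B(9) = 16
Step 3: Merge (C+H)(11) + (J+B)(16) = 27
Step 4: Merge ((C+H)+(J+B))(27) + D(28) = 55
Step 5: Merge G(28) + (((C+H)+(J+B))+D)(55) = 83
Read each symbol's code off the tree from the root (left child = 0, right child = 1).

Codes:
  J: 1010 (length 4)
  B: 1011 (length 4)
  H: 1001 (length 4)
  D: 11 (length 2)
  G: 0 (length 1)
  C: 1000 (length 4)
Average code length: 192/83 = 2.3133 bits/symbol


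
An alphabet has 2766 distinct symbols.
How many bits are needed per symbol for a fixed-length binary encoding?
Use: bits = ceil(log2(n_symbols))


log2(2766) = 11.4336
Bracket: 2^11 = 2048 < 2766 <= 2^12 = 4096
So ceil(log2(2766)) = 12

bits = ceil(log2(2766)) = ceil(11.4336) = 12 bits


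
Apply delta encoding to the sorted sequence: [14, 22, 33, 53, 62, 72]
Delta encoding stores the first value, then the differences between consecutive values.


First value: 14
Deltas:
  22 - 14 = 8
  33 - 22 = 11
  53 - 33 = 20
  62 - 53 = 9
  72 - 62 = 10


Delta encoded: [14, 8, 11, 20, 9, 10]


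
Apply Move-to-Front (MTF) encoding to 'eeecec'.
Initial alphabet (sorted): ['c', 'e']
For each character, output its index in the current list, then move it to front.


MTF encoding:
'e': index 1 in ['c', 'e'] -> ['e', 'c']
'e': index 0 in ['e', 'c'] -> ['e', 'c']
'e': index 0 in ['e', 'c'] -> ['e', 'c']
'c': index 1 in ['e', 'c'] -> ['c', 'e']
'e': index 1 in ['c', 'e'] -> ['e', 'c']
'c': index 1 in ['e', 'c'] -> ['c', 'e']


Output: [1, 0, 0, 1, 1, 1]


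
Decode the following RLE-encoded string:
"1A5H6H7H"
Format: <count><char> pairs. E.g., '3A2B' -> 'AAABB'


Expanding each <count><char> pair:
  1A -> 'A'
  5H -> 'HHHHH'
  6H -> 'HHHHHH'
  7H -> 'HHHHHHH'

Decoded = AHHHHHHHHHHHHHHHHHH


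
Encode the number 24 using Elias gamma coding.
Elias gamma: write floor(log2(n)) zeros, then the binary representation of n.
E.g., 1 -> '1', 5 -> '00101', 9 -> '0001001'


num_bits = floor(log2(24)) + 1 = 5
leading_zeros = num_bits - 1 = 4
binary(24) = 11000

Elias gamma(24) = '0000' + '11000' = 000011000 (9 bits)


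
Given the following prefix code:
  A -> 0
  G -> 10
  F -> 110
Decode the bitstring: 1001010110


Decoding step by step:
Bits 10 -> G
Bits 0 -> A
Bits 10 -> G
Bits 10 -> G
Bits 110 -> F


Decoded message: GAGGF


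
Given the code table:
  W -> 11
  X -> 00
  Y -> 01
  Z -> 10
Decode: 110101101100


Decoding:
11 -> W
01 -> Y
01 -> Y
10 -> Z
11 -> W
00 -> X


Result: WYYZWX


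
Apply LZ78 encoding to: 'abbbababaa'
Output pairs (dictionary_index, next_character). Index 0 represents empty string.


LZ78 encoding steps:
Dictionary: {0: ''}
Step 1: w='' (idx 0), next='a' -> output (0, 'a'), add 'a' as idx 1
Step 2: w='' (idx 0), next='b' -> output (0, 'b'), add 'b' as idx 2
Step 3: w='b' (idx 2), next='b' -> output (2, 'b'), add 'bb' as idx 3
Step 4: w='a' (idx 1), next='b' -> output (1, 'b'), add 'ab' as idx 4
Step 5: w='ab' (idx 4), next='a' -> output (4, 'a'), add 'aba' as idx 5
Step 6: w='a' (idx 1), end of input -> output (1, '')


Encoded: [(0, 'a'), (0, 'b'), (2, 'b'), (1, 'b'), (4, 'a'), (1, '')]


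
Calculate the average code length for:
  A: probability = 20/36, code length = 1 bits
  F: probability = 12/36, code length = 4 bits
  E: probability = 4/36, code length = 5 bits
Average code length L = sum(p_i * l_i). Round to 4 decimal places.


Weighted contributions p_i * l_i:
  A: (20/36) * 1 = 20/36
  F: (12/36) * 4 = 48/36
  E: (4/36) * 5 = 20/36
Sum = (20 + 48 + 20)/36 = 88/36

L = 88/36 = 2.4444 bits/symbol


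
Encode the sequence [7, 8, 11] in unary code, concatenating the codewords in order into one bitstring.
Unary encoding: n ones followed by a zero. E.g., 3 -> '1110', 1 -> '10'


Encode each number as n ones followed by a terminating 0:
  7 -> 11111110 (8 bits)
  8 -> 111111110 (9 bits)
  11 -> 111111111110 (12 bits)
Total length = 8 + 9 + 12 = 29 bits.

Unary([7, 8, 11]) = 11111110111111110111111111110 (29 bits)


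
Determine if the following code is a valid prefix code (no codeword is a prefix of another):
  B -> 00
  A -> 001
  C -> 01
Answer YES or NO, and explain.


Checking each pair (does one codeword prefix another?):
  B='00' vs A='001': prefix -- VIOLATION

NO -- this is NOT a valid prefix code. B (00) is a prefix of A (001).


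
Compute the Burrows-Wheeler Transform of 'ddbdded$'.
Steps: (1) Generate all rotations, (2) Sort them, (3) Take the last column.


Rotations (sorted):
  0: $ddbdded -> last char: d
  1: bdded$dd -> last char: d
  2: d$ddbdde -> last char: e
  3: dbdded$d -> last char: d
  4: ddbdded$ -> last char: $
  5: dded$ddb -> last char: b
  6: ded$ddbd -> last char: d
  7: ed$ddbdd -> last char: d


BWT = dded$bdd


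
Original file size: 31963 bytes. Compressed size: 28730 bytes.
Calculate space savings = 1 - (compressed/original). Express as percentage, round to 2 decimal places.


ratio = compressed/original = 28730/31963 = 0.898852
savings = 1 - ratio = 1 - 0.898852 = 0.101148
as a percentage: 0.101148 * 100 = 10.11%

Space savings = 1 - 28730/31963 = 10.11%


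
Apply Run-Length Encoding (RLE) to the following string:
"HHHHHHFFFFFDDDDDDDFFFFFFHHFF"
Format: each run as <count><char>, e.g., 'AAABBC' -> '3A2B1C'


Scanning runs left to right:
  i=0: run of 'H' x 6 -> '6H'
  i=6: run of 'F' x 5 -> '5F'
  i=11: run of 'D' x 7 -> '7D'
  i=18: run of 'F' x 6 -> '6F'
  i=24: run of 'H' x 2 -> '2H'
  i=26: run of 'F' x 2 -> '2F'

RLE = 6H5F7D6F2H2F


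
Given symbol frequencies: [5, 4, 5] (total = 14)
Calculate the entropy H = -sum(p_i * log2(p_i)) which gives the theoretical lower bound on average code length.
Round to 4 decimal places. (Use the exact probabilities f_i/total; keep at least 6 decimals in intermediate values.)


Per-symbol terms -p_i * log2(p_i) with p_i = f_i/14:
  p = 5/14 = 0.357143: log2(p) = -1.485427, -p*log2(p) = 0.530510
  p = 4/14 = 0.285714: log2(p) = -1.807355, -p*log2(p) = 0.516387
  p = 5/14 = 0.357143: log2(p) = -1.485427, -p*log2(p) = 0.530510
H = 0.530510 + 0.516387 + 0.530510 = 1.577407

H = 1.5774 bits/symbol


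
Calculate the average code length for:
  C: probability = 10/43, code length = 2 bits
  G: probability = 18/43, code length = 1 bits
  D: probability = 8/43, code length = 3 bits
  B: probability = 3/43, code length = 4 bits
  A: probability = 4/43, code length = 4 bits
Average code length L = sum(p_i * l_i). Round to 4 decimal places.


Weighted contributions p_i * l_i:
  C: (10/43) * 2 = 20/43
  G: (18/43) * 1 = 18/43
  D: (8/43) * 3 = 24/43
  B: (3/43) * 4 = 12/43
  A: (4/43) * 4 = 16/43
Sum = (20 + 18 + 24 + 12 + 16)/43 = 90/43

L = 90/43 = 2.0930 bits/symbol


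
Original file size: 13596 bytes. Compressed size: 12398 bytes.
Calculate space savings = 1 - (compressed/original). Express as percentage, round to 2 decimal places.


ratio = compressed/original = 12398/13596 = 0.911886
savings = 1 - ratio = 1 - 0.911886 = 0.088114
as a percentage: 0.088114 * 100 = 8.81%

Space savings = 1 - 12398/13596 = 8.81%


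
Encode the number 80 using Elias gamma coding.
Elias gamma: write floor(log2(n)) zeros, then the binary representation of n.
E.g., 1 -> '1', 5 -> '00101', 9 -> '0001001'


num_bits = floor(log2(80)) + 1 = 7
leading_zeros = num_bits - 1 = 6
binary(80) = 1010000

Elias gamma(80) = '000000' + '1010000' = 0000001010000 (13 bits)


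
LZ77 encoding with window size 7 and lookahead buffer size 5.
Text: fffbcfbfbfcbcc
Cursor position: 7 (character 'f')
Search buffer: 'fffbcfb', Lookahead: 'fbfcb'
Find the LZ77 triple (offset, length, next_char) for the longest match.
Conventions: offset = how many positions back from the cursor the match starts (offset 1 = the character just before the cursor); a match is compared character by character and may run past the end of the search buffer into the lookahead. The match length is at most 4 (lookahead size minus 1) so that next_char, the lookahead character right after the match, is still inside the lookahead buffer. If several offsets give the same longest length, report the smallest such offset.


Try each offset into the search buffer:
  offset=1 (pos 6, char 'b'): match length 0
  offset=2 (pos 5, char 'f'): match length 3
  offset=3 (pos 4, char 'c'): match length 0
  offset=4 (pos 3, char 'b'): match length 0
  offset=5 (pos 2, char 'f'): match length 2
  offset=6 (pos 1, char 'f'): match length 1
  offset=7 (pos 0, char 'f'): match length 1
Longest match has length 3 at offset 2.
next_char = character at position 7 + 3 = 10 -> 'c'

Best match: offset=2, length=3 (matching 'fbf' starting at position 5)
LZ77 triple: (2, 3, 'c')


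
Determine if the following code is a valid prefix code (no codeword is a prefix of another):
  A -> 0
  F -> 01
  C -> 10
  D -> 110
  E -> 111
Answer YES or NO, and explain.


Checking each pair (does one codeword prefix another?):
  A='0' vs F='01': prefix -- VIOLATION

NO -- this is NOT a valid prefix code. A (0) is a prefix of F (01).


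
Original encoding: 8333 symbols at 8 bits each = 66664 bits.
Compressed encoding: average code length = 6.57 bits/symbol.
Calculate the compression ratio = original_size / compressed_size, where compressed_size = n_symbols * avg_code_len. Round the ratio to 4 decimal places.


original_size = n_symbols * orig_bits = 8333 * 8 = 66664 bits
compressed_size = n_symbols * avg_code_len = 8333 * 6.57 = 54747.81 bits
ratio = original_size / compressed_size = 66664 / 54747.81 = 1.2177

Compression ratio = 1.2177


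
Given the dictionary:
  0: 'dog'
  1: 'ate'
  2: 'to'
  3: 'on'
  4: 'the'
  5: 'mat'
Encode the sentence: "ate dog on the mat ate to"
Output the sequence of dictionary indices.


Look up each word in the dictionary:
  'ate' -> 1
  'dog' -> 0
  'on' -> 3
  'the' -> 4
  'mat' -> 5
  'ate' -> 1
  'to' -> 2

Encoded: [1, 0, 3, 4, 5, 1, 2]


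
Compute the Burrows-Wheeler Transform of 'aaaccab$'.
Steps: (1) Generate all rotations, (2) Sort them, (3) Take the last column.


Rotations (sorted):
  0: $aaaccab -> last char: b
  1: aaaccab$ -> last char: $
  2: aaccab$a -> last char: a
  3: ab$aaacc -> last char: c
  4: accab$aa -> last char: a
  5: b$aaacca -> last char: a
  6: cab$aaac -> last char: c
  7: ccab$aaa -> last char: a


BWT = b$acaaca


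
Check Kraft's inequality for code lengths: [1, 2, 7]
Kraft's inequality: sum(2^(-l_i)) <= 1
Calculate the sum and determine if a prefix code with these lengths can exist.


Sum = 2^(-1) + 2^(-2) + 2^(-7)
    = 0.5 + 0.25 + 0.0078125
    = 97/128 = 0.7578125
Since 0.7578125 <= 1, Kraft's inequality IS satisfied.
A prefix code with these lengths CAN exist.

Kraft sum = 0.7578125. Satisfied.


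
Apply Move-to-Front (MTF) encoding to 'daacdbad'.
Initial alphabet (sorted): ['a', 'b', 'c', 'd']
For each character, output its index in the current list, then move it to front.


MTF encoding:
'd': index 3 in ['a', 'b', 'c', 'd'] -> ['d', 'a', 'b', 'c']
'a': index 1 in ['d', 'a', 'b', 'c'] -> ['a', 'd', 'b', 'c']
'a': index 0 in ['a', 'd', 'b', 'c'] -> ['a', 'd', 'b', 'c']
'c': index 3 in ['a', 'd', 'b', 'c'] -> ['c', 'a', 'd', 'b']
'd': index 2 in ['c', 'a', 'd', 'b'] -> ['d', 'c', 'a', 'b']
'b': index 3 in ['d', 'c', 'a', 'b'] -> ['b', 'd', 'c', 'a']
'a': index 3 in ['b', 'd', 'c', 'a'] -> ['a', 'b', 'd', 'c']
'd': index 2 in ['a', 'b', 'd', 'c'] -> ['d', 'a', 'b', 'c']


Output: [3, 1, 0, 3, 2, 3, 3, 2]


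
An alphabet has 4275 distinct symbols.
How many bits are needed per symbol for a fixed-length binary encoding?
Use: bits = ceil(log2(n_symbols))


log2(4275) = 12.0617
Bracket: 2^12 = 4096 < 4275 <= 2^13 = 8192
So ceil(log2(4275)) = 13

bits = ceil(log2(4275)) = ceil(12.0617) = 13 bits


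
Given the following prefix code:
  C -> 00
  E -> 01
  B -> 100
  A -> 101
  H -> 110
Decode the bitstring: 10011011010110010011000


Decoding step by step:
Bits 100 -> B
Bits 110 -> H
Bits 110 -> H
Bits 101 -> A
Bits 100 -> B
Bits 100 -> B
Bits 110 -> H
Bits 00 -> C


Decoded message: BHHABBHC


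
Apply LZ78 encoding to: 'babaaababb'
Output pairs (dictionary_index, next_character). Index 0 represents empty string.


LZ78 encoding steps:
Dictionary: {0: ''}
Step 1: w='' (idx 0), next='b' -> output (0, 'b'), add 'b' as idx 1
Step 2: w='' (idx 0), next='a' -> output (0, 'a'), add 'a' as idx 2
Step 3: w='b' (idx 1), next='a' -> output (1, 'a'), add 'ba' as idx 3
Step 4: w='a' (idx 2), next='a' -> output (2, 'a'), add 'aa' as idx 4
Step 5: w='ba' (idx 3), next='b' -> output (3, 'b'), add 'bab' as idx 5
Step 6: w='b' (idx 1), end of input -> output (1, '')


Encoded: [(0, 'b'), (0, 'a'), (1, 'a'), (2, 'a'), (3, 'b'), (1, '')]


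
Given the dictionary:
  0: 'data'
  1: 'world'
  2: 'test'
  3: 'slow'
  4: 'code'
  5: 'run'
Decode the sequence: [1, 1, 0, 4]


Look up each index in the dictionary:
  1 -> 'world'
  1 -> 'world'
  0 -> 'data'
  4 -> 'code'

Decoded: "world world data code"


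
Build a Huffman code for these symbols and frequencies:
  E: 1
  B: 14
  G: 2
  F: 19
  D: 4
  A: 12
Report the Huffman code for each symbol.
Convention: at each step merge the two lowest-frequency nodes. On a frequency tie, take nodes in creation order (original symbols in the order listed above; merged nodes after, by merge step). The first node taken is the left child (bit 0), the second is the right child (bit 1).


Huffman tree construction:
Step 1: Merge E(1) + G(2) = 3
Step 2: Merge (E+G)(3) + D(4) = 7
Step 3: Merge ((E+G)+D)(7) + A(12) = 19
Step 4: Merge B(14) + F(19) = 33
Step 5: Merge (((E+G)+D)+A)(19) + (B+F)(33) = 52
Read each symbol's code off the tree from the root (left child = 0, right child = 1).

Codes:
  E: 0000 (length 4)
  B: 10 (length 2)
  G: 0001 (length 4)
  F: 11 (length 2)
  D: 001 (length 3)
  A: 01 (length 2)
Average code length: 114/52 = 2.1923 bits/symbol


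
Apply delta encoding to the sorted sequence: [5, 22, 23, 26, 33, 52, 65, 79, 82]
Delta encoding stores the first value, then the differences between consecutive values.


First value: 5
Deltas:
  22 - 5 = 17
  23 - 22 = 1
  26 - 23 = 3
  33 - 26 = 7
  52 - 33 = 19
  65 - 52 = 13
  79 - 65 = 14
  82 - 79 = 3


Delta encoded: [5, 17, 1, 3, 7, 19, 13, 14, 3]


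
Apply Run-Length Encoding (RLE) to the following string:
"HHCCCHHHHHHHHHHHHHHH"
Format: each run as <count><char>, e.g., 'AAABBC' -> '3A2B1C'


Scanning runs left to right:
  i=0: run of 'H' x 2 -> '2H'
  i=2: run of 'C' x 3 -> '3C'
  i=5: run of 'H' x 15 -> '15H'

RLE = 2H3C15H


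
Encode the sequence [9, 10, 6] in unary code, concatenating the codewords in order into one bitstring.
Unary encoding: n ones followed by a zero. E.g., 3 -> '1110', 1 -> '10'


Encode each number as n ones followed by a terminating 0:
  9 -> 1111111110 (10 bits)
  10 -> 11111111110 (11 bits)
  6 -> 1111110 (7 bits)
Total length = 10 + 11 + 7 = 28 bits.

Unary([9, 10, 6]) = 1111111110111111111101111110 (28 bits)


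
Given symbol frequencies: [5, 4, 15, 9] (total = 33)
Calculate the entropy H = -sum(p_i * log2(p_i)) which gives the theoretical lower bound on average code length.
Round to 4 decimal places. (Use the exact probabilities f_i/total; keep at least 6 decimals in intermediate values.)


Per-symbol terms -p_i * log2(p_i) with p_i = f_i/33:
  p = 5/33 = 0.151515: log2(p) = -2.722466, -p*log2(p) = 0.412495
  p = 4/33 = 0.121212: log2(p) = -3.044394, -p*log2(p) = 0.369017
  p = 15/33 = 0.454545: log2(p) = -1.137504, -p*log2(p) = 0.517047
  p = 9/33 = 0.272727: log2(p) = -1.874469, -p*log2(p) = 0.511219
H = 0.412495 + 0.369017 + 0.517047 + 0.511219 = 1.809778

H = 1.8098 bits/symbol


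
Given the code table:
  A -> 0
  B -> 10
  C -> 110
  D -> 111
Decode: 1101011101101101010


Decoding:
110 -> C
10 -> B
111 -> D
0 -> A
110 -> C
110 -> C
10 -> B
10 -> B


Result: CBDACCBB


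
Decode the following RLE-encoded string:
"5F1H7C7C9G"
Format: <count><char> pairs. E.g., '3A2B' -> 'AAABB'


Expanding each <count><char> pair:
  5F -> 'FFFFF'
  1H -> 'H'
  7C -> 'CCCCCCC'
  7C -> 'CCCCCCC'
  9G -> 'GGGGGGGGG'

Decoded = FFFFFHCCCCCCCCCCCCCCGGGGGGGGG
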